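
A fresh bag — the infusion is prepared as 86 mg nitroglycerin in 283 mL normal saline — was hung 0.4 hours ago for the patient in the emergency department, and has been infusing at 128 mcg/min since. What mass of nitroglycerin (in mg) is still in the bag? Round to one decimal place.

128 mcg/min × 60 min/hr = 7680 mcg/hr
Concentration = 86 mg ÷ 283 mL = 0.3038869 mg/mL = 303.8869 mcg/mL
Rate = 7680 mcg/hr ÷ 303.8869 mcg/mL = 25.27256 mL/hr
Volume infused = 25.27256 mL/hr × 0.4 hr = 10.10902 mL
Volume remaining = 283 − 10.10902 = 272.891 mL
Drug remaining = 272.891 mL × 303.8869 mcg/mL = 82928 mcg = 82.928 mg

82.9 mg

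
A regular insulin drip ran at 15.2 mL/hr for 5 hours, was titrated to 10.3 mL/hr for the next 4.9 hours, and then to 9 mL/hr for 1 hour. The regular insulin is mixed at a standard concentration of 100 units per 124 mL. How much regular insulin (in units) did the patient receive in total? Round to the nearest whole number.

Concentration = 100 units ÷ 124 mL = 0.8064516 units/mL
Stage 1: 15.2 mL/hr × 5 hr = 76 mL → 76 mL × 0.8064516 units/mL = 61.29032 units
Stage 2: 10.3 mL/hr × 4.9 hr = 50.47 mL → 50.47 mL × 0.8064516 units/mL = 40.70161 units
Stage 3: 9 mL/hr × 1 hr = 9 mL → 9 mL × 0.8064516 units/mL = 7.258065 units
Total = 61.29032 + 40.70161 + 7.258065 = 109.25 units

109 units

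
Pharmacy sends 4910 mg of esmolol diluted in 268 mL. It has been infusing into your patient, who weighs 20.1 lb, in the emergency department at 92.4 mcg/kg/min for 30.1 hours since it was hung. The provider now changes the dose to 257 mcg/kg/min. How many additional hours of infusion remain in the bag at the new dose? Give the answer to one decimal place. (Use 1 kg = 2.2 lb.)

24.0 hours

Initial rate:
Weight = 20.1 lb ÷ 2.2 lb/kg = 9.136364 kg
Dose = 92.4 mcg/kg/min × 9.136364 kg = 844.2 mcg/min
844.2 mcg/min × 60 min/hr = 50652 mcg/hr
Concentration = 4910 mg ÷ 268 mL = 18.3209 mg/mL = 18320.9 mcg/mL
Rate = 50652 mcg/hr ÷ 18320.9 mcg/mL = 2.764712 mL/hr
Volume infused so far = 2.764712 mL/hr × 30.1 hr = 83.21783 mL
Volume remaining = 268 − 83.21783 = 184.7822 mL
New rate:
Dose = 257 mcg/kg/min × 9.136364 kg = 2348.045 mcg/min
2348.045 mcg/min × 60 min/hr = 140882.7 mcg/hr
Rate = 140882.7 mcg/hr ÷ 18320.9 mcg/mL = 7.689729 mL/hr
Time remaining = 184.7822 mL ÷ 7.689729 mL/hr = 24.02974 hr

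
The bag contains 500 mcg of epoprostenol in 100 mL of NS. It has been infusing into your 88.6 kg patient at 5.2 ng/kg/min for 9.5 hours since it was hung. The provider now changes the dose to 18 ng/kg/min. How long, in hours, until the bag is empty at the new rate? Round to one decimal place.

Initial rate:
Dose = 5.2 ng/kg/min × 88.6 kg = 460.72 ng/min
460.72 ng/min × 60 min/hr = 27643.2 ng/hr
Concentration = 500 mcg ÷ 100 mL = 5 mcg/mL = 5000 ng/mL
Rate = 27643.2 ng/hr ÷ 5000 ng/mL = 5.52864 mL/hr
Volume infused so far = 5.52864 mL/hr × 9.5 hr = 52.52208 mL
Volume remaining = 100 − 52.52208 = 47.47792 mL
New rate:
Dose = 18 ng/kg/min × 88.6 kg = 1594.8 ng/min
1594.8 ng/min × 60 min/hr = 95688 ng/hr
Rate = 95688 ng/hr ÷ 5000 ng/mL = 19.1376 mL/hr
Time remaining = 47.47792 mL ÷ 19.1376 mL/hr = 2.480871 hr

2.5 hours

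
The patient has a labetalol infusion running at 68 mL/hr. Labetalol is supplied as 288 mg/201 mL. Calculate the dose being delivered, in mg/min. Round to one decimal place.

1.6 mg/min

Concentration = 288 mg ÷ 201 mL = 1.432836 mg/mL
Drug rate = 68 mL/hr × 1.432836 mg/mL = 97.43284 mg/hr
97.43284 mg/hr ÷ 60 min/hr = 1.623881 mg/min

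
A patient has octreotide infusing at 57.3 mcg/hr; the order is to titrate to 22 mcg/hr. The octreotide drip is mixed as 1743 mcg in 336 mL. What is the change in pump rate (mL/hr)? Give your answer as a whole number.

7 mL/hr

At the current dose:
Concentration = 1743 mcg ÷ 336 mL = 5.1875 mcg/mL
Rate = 57.3 mcg/hr ÷ 5.1875 mcg/mL = 11.04578 mL/hr
At the new dose:
Rate = 22 mcg/hr ÷ 5.1875 mcg/mL = 4.240964 mL/hr
Change = 4.240964 − 11.04578 = -6.804819 mL/hr → 6.804819 mL/hr decrease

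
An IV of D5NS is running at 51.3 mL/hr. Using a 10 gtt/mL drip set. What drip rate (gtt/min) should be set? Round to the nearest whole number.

9 gtt/min

51.3 mL/hr ÷ 60 min/hr = 0.855 mL/min
0.855 mL/min × 10 gtt/mL = 8.55 gtt/min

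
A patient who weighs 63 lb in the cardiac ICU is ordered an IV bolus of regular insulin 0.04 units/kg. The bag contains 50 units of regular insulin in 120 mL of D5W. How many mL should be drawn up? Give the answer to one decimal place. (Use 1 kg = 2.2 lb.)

Weight = 63 lb ÷ 2.2 lb/kg = 28.63636 kg
Dose = 0.04 units/kg × 28.63636 kg = 1.145455 units
Concentration = 50 units ÷ 120 mL = 0.4166667 units/mL
Volume = 1.145455 units ÷ 0.4166667 units/mL = 2.749091 mL

2.7 mL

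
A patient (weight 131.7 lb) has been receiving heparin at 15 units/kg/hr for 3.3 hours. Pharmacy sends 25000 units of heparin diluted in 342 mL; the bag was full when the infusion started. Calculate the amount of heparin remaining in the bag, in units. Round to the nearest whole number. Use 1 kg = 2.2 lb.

Weight = 131.7 lb ÷ 2.2 lb/kg = 59.86364 kg
Dose = 15 units/kg/hr × 59.86364 kg = 897.9545 units/hr
Concentration = 25000 units ÷ 342 mL = 73.09942 units/mL
Rate = 897.9545 units/hr ÷ 73.09942 units/mL = 12.28402 mL/hr
Volume infused = 12.28402 mL/hr × 3.3 hr = 40.53726 mL
Volume remaining = 342 − 40.53726 = 301.4627 mL
Drug remaining = 301.4627 mL × 73.09942 units/mL = 22036.75 units

22037 units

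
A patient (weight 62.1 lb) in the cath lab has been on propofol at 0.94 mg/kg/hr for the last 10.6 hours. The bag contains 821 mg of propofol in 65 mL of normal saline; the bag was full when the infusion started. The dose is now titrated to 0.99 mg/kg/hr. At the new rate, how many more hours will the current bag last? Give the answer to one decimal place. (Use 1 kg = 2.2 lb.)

19.3 hours

Initial rate:
Weight = 62.1 lb ÷ 2.2 lb/kg = 28.22727 kg
Dose = 0.94 mg/kg/hr × 28.22727 kg = 26.53364 mg/hr
Concentration = 821 mg ÷ 65 mL = 12.63077 mg/mL
Rate = 26.53364 mg/hr ÷ 12.63077 mg/mL = 2.100714 mL/hr
Volume infused so far = 2.100714 mL/hr × 10.6 hr = 22.26757 mL
Volume remaining = 65 − 22.26757 = 42.73243 mL
New rate:
Dose = 0.99 mg/kg/hr × 28.22727 kg = 27.945 mg/hr
Rate = 27.945 mg/hr ÷ 12.63077 mg/mL = 2.212454 mL/hr
Time remaining = 42.73243 mL ÷ 2.212454 mL/hr = 19.31449 hr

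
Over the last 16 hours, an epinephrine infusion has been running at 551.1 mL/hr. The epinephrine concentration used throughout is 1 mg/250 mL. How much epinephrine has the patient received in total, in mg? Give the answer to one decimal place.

Concentration = 1 mg ÷ 250 mL = 0.004 mg/mL = 4 mcg/mL
Drug rate = 551.1 mL/hr × 4 mcg/mL = 2204.4 mcg/hr
Total = 2204.4 mcg/hr × 16 hr = 35270.4 mcg = 35.2704 mg

35.3 mg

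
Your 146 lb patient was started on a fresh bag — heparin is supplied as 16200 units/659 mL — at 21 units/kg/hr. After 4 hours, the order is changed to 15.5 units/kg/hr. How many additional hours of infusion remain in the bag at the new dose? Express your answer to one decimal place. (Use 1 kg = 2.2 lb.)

Initial rate:
Weight = 146 lb ÷ 2.2 lb/kg = 66.36364 kg
Dose = 21 units/kg/hr × 66.36364 kg = 1393.636 units/hr
Concentration = 16200 units ÷ 659 mL = 24.5827 units/mL
Rate = 1393.636 units/hr ÷ 24.5827 units/mL = 56.69175 mL/hr
Volume infused so far = 56.69175 mL/hr × 4 hr = 226.767 mL
Volume remaining = 659 − 226.767 = 432.233 mL
New rate:
Dose = 15.5 units/kg/hr × 66.36364 kg = 1028.636 units/hr
Rate = 1028.636 units/hr ÷ 24.5827 units/mL = 41.84391 mL/hr
Time remaining = 432.233 mL ÷ 41.84391 mL/hr = 10.32965 hr

10.3 hours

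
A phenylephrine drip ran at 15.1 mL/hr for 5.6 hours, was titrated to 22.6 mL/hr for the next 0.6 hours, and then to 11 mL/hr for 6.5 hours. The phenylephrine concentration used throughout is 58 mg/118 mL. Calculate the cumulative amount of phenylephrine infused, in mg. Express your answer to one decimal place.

83.4 mg

Concentration = 58 mg ÷ 118 mL = 0.4915254 mg/mL
Stage 1: 15.1 mL/hr × 5.6 hr = 84.56 mL → 84.56 mL × 0.4915254 mg/mL = 41.56339 mg
Stage 2: 22.6 mL/hr × 0.6 hr = 13.56 mL → 13.56 mL × 0.4915254 mg/mL = 6.665085 mg
Stage 3: 11 mL/hr × 6.5 hr = 71.5 mL → 71.5 mL × 0.4915254 mg/mL = 35.14407 mg
Total = 41.56339 + 6.665085 + 35.14407 = 83.37254 mg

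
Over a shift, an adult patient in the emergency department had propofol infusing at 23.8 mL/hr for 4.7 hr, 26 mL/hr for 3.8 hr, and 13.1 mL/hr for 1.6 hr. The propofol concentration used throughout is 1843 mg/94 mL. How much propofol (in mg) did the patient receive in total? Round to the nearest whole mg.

4541 mg

Concentration = 1843 mg ÷ 94 mL = 19.60638 mg/mL
Stage 1: 23.8 mL/hr × 4.7 hr = 111.86 mL → 111.86 mL × 19.60638 mg/mL = 2193.17 mg
Stage 2: 26 mL/hr × 3.8 hr = 98.8 mL → 98.8 mL × 19.60638 mg/mL = 1937.111 mg
Stage 3: 13.1 mL/hr × 1.6 hr = 20.96 mL → 20.96 mL × 19.60638 mg/mL = 410.9498 mg
Total = 2193.17 + 1937.111 + 410.9498 = 4541.23 mg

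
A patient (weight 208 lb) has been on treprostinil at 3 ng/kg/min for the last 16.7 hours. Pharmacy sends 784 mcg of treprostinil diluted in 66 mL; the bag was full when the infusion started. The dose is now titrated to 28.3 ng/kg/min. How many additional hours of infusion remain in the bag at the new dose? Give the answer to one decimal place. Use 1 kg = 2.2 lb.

Initial rate:
Weight = 208 lb ÷ 2.2 lb/kg = 94.54545 kg
Dose = 3 ng/kg/min × 94.54545 kg = 283.6364 ng/min
283.6364 ng/min × 60 min/hr = 17018.18 ng/hr
Concentration = 784 mcg ÷ 66 mL = 11.87879 mcg/mL = 11878.79 ng/mL
Rate = 17018.18 ng/hr ÷ 11878.79 ng/mL = 1.432653 mL/hr
Volume infused so far = 1.432653 mL/hr × 16.7 hr = 23.92531 mL
Volume remaining = 66 − 23.92531 = 42.07469 mL
New rate:
Dose = 28.3 ng/kg/min × 94.54545 kg = 2675.636 ng/min
2675.636 ng/min × 60 min/hr = 160538.2 ng/hr
Rate = 160538.2 ng/hr ÷ 11878.79 ng/mL = 13.51469 mL/hr
Time remaining = 42.07469 mL ÷ 13.51469 mL/hr = 3.113255 hr

3.1 hours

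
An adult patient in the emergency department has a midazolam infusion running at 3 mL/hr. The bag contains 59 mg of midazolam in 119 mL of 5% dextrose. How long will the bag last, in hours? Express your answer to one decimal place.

39.7 hours

Duration = 119 mL ÷ 3 mL/hr = 39.66667 hr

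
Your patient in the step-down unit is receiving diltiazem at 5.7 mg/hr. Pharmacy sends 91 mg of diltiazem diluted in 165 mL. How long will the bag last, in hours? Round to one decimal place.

Concentration = 91 mg ÷ 165 mL = 0.5515152 mg/mL
Rate = 5.7 mg/hr ÷ 0.5515152 mg/mL = 10.33516 mL/hr
Duration = 165 mL ÷ 10.33516 mL/hr = 15.96491 hr

16.0 hours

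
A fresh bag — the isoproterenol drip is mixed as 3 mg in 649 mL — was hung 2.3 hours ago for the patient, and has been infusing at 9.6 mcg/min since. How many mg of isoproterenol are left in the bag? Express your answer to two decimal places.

1.68 mg

9.6 mcg/min × 60 min/hr = 576 mcg/hr
Concentration = 3 mg ÷ 649 mL = 0.004622496 mg/mL = 4.622496 mcg/mL
Rate = 576 mcg/hr ÷ 4.622496 mcg/mL = 124.608 mL/hr
Volume infused = 124.608 mL/hr × 2.3 hr = 286.5984 mL
Volume remaining = 649 − 286.5984 = 362.4016 mL
Drug remaining = 362.4016 mL × 4.622496 mcg/mL = 1675.2 mcg = 1.6752 mg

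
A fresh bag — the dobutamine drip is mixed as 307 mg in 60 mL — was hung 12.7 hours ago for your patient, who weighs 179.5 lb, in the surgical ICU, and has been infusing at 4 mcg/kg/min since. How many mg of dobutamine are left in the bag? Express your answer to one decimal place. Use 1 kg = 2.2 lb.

Weight = 179.5 lb ÷ 2.2 lb/kg = 81.59091 kg
Dose = 4 mcg/kg/min × 81.59091 kg = 326.3636 mcg/min
326.3636 mcg/min × 60 min/hr = 19581.82 mcg/hr
Concentration = 307 mg ÷ 60 mL = 5.116667 mg/mL = 5116.667 mcg/mL
Rate = 19581.82 mcg/hr ÷ 5116.667 mcg/mL = 3.827065 mL/hr
Volume infused = 3.827065 mL/hr × 12.7 hr = 48.60373 mL
Volume remaining = 60 − 48.60373 = 11.39627 mL
Drug remaining = 11.39627 mL × 5116.667 mcg/mL = 58310.91 mcg = 58.31091 mg

58.3 mg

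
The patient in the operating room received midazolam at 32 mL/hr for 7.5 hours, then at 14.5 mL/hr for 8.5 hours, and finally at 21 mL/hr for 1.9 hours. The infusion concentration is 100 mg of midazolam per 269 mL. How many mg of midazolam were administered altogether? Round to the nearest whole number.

150 mg

Concentration = 100 mg ÷ 269 mL = 0.3717472 mg/mL
Stage 1: 32 mL/hr × 7.5 hr = 240 mL → 240 mL × 0.3717472 mg/mL = 89.21933 mg
Stage 2: 14.5 mL/hr × 8.5 hr = 123.25 mL → 123.25 mL × 0.3717472 mg/mL = 45.81784 mg
Stage 3: 21 mL/hr × 1.9 hr = 39.9 mL → 39.9 mL × 0.3717472 mg/mL = 14.83271 mg
Total = 89.21933 + 45.81784 + 14.83271 = 149.8699 mg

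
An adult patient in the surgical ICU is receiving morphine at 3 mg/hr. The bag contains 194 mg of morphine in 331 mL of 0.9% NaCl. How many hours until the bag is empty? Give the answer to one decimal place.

64.7 hours

Concentration = 194 mg ÷ 331 mL = 0.5861027 mg/mL
Rate = 3 mg/hr ÷ 0.5861027 mg/mL = 5.118557 mL/hr
Duration = 331 mL ÷ 5.118557 mL/hr = 64.66667 hr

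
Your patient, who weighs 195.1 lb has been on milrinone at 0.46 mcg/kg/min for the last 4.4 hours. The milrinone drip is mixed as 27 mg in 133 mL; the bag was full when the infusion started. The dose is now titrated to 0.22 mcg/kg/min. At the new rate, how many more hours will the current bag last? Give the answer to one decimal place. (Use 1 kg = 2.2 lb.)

13.9 hours

Initial rate:
Weight = 195.1 lb ÷ 2.2 lb/kg = 88.68182 kg
Dose = 0.46 mcg/kg/min × 88.68182 kg = 40.79364 mcg/min
40.79364 mcg/min × 60 min/hr = 2447.618 mcg/hr
Concentration = 27 mg ÷ 133 mL = 0.2030075 mg/mL = 203.0075 mcg/mL
Rate = 2447.618 mcg/hr ÷ 203.0075 mcg/mL = 12.05679 mL/hr
Volume infused so far = 12.05679 mL/hr × 4.4 hr = 53.04986 mL
Volume remaining = 133 − 53.04986 = 79.95014 mL
New rate:
Dose = 0.22 mcg/kg/min × 88.68182 kg = 19.51 mcg/min
19.51 mcg/min × 60 min/hr = 1170.6 mcg/hr
Rate = 1170.6 mcg/hr ÷ 203.0075 mcg/mL = 5.766289 mL/hr
Time remaining = 79.95014 mL ÷ 5.766289 mL/hr = 13.86509 hr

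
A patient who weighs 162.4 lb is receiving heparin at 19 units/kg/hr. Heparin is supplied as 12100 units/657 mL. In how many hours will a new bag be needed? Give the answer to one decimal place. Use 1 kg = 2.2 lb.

8.6 hours

Weight = 162.4 lb ÷ 2.2 lb/kg = 73.81818 kg
Dose = 19 units/kg/hr × 73.81818 kg = 1402.545 units/hr
Concentration = 12100 units ÷ 657 mL = 18.41705 units/mL
Rate = 1402.545 units/hr ÷ 18.41705 units/mL = 76.15474 mL/hr
Duration = 657 mL ÷ 76.15474 mL/hr = 8.627171 hr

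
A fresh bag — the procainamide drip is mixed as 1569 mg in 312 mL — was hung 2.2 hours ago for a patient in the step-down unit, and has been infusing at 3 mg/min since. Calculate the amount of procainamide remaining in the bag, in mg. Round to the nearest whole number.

1173 mg

3 mg/min × 60 min/hr = 180 mg/hr
Concentration = 1569 mg ÷ 312 mL = 5.028846 mg/mL
Rate = 180 mg/hr ÷ 5.028846 mg/mL = 35.7935 mL/hr
Volume infused = 35.7935 mL/hr × 2.2 hr = 78.7457 mL
Volume remaining = 312 − 78.7457 = 233.2543 mL
Drug remaining = 233.2543 mL × 5.028846 mg/mL = 1173 mg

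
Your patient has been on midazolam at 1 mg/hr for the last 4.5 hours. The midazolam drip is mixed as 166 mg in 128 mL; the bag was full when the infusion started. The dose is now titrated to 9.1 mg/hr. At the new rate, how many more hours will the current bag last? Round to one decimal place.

17.7 hours

Initial rate:
Concentration = 166 mg ÷ 128 mL = 1.296875 mg/mL
Rate = 1 mg/hr ÷ 1.296875 mg/mL = 0.7710843 mL/hr
Volume infused so far = 0.7710843 mL/hr × 4.5 hr = 3.46988 mL
Volume remaining = 128 − 3.46988 = 124.5301 mL
New rate:
Rate = 9.1 mg/hr ÷ 1.296875 mg/mL = 7.016867 mL/hr
Time remaining = 124.5301 mL ÷ 7.016867 mL/hr = 17.74725 hr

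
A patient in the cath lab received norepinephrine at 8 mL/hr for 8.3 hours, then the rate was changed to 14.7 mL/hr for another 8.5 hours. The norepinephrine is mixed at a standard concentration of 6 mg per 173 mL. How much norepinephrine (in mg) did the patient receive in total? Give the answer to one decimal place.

6.6 mg

Concentration = 6 mg ÷ 173 mL = 0.03468208 mg/mL
Stage 1: 8 mL/hr × 8.3 hr = 66.4 mL → 66.4 mL × 0.03468208 mg/mL = 2.30289 mg
Stage 2: 14.7 mL/hr × 8.5 hr = 124.95 mL → 124.95 mL × 0.03468208 mg/mL = 4.333526 mg
Total = 2.30289 + 4.333526 = 6.636416 mg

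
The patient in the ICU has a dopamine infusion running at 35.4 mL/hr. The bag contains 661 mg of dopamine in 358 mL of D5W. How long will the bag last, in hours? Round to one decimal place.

Duration = 358 mL ÷ 35.4 mL/hr = 10.11299 hr

10.1 hours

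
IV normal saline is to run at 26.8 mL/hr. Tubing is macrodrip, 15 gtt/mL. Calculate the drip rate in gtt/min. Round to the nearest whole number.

7 gtt/min

26.8 mL/hr ÷ 60 min/hr = 0.4466667 mL/min
0.4466667 mL/min × 15 gtt/mL = 6.7 gtt/min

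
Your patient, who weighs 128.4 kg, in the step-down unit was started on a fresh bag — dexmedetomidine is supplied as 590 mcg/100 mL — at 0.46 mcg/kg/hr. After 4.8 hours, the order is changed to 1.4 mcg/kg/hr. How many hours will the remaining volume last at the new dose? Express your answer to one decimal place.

1.7 hours

Initial rate:
Dose = 0.46 mcg/kg/hr × 128.4 kg = 59.064 mcg/hr
Concentration = 590 mcg ÷ 100 mL = 5.9 mcg/mL
Rate = 59.064 mcg/hr ÷ 5.9 mcg/mL = 10.01085 mL/hr
Volume infused so far = 10.01085 mL/hr × 4.8 hr = 48.05207 mL
Volume remaining = 100 − 48.05207 = 51.94793 mL
New rate:
Dose = 1.4 mcg/kg/hr × 128.4 kg = 179.76 mcg/hr
Rate = 179.76 mcg/hr ÷ 5.9 mcg/mL = 30.4678 mL/hr
Time remaining = 51.94793 mL ÷ 30.4678 mL/hr = 1.705011 hr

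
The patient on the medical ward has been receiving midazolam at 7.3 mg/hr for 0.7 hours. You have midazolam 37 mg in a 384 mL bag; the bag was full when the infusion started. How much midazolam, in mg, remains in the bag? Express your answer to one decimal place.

31.9 mg

Concentration = 37 mg ÷ 384 mL = 0.09635417 mg/mL
Rate = 7.3 mg/hr ÷ 0.09635417 mg/mL = 75.76216 mL/hr
Volume infused = 75.76216 mL/hr × 0.7 hr = 53.03351 mL
Volume remaining = 384 − 53.03351 = 330.9665 mL
Drug remaining = 330.9665 mL × 0.09635417 mg/mL = 31.89 mg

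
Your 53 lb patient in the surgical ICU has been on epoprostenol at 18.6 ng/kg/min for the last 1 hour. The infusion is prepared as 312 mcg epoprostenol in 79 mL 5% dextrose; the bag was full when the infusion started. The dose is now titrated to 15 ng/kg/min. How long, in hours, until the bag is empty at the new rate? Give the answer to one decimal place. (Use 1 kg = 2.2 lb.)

13.1 hours

Initial rate:
Weight = 53 lb ÷ 2.2 lb/kg = 24.09091 kg
Dose = 18.6 ng/kg/min × 24.09091 kg = 448.0909 ng/min
448.0909 ng/min × 60 min/hr = 26885.45 ng/hr
Concentration = 312 mcg ÷ 79 mL = 3.949367 mcg/mL = 3949.367 ng/mL
Rate = 26885.45 ng/hr ÷ 3949.367 ng/mL = 6.807535 mL/hr
Volume infused so far = 6.807535 mL/hr × 1 hr = 6.807535 mL
Volume remaining = 79 − 6.807535 = 72.19247 mL
New rate:
Dose = 15 ng/kg/min × 24.09091 kg = 361.3636 ng/min
361.3636 ng/min × 60 min/hr = 21681.82 ng/hr
Rate = 21681.82 ng/hr ÷ 3949.367 ng/mL = 5.489948 mL/hr
Time remaining = 72.19247 mL ÷ 5.489948 mL/hr = 13.14994 hr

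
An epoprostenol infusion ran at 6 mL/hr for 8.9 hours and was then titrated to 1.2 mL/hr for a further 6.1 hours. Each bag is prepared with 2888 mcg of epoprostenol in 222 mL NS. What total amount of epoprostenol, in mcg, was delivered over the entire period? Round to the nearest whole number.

Concentration = 2888 mcg ÷ 222 mL = 13.00901 mcg/mL
Stage 1: 6 mL/hr × 8.9 hr = 53.4 mL → 53.4 mL × 13.00901 mcg/mL = 694.6811 mcg
Stage 2: 1.2 mL/hr × 6.1 hr = 7.32 mL → 7.32 mL × 13.00901 mcg/mL = 95.22595 mcg
Total = 694.6811 + 95.22595 = 789.907 mcg

790 mcg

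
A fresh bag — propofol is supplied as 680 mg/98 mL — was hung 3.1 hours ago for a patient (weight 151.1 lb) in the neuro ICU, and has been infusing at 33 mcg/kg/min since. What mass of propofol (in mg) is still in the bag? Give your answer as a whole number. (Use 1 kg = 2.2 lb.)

258 mg

Weight = 151.1 lb ÷ 2.2 lb/kg = 68.68182 kg
Dose = 33 mcg/kg/min × 68.68182 kg = 2266.5 mcg/min
2266.5 mcg/min × 60 min/hr = 135990 mcg/hr
Concentration = 680 mg ÷ 98 mL = 6.938776 mg/mL = 6938.776 mcg/mL
Rate = 135990 mcg/hr ÷ 6938.776 mcg/mL = 19.59856 mL/hr
Volume infused = 19.59856 mL/hr × 3.1 hr = 60.75553 mL
Volume remaining = 98 − 60.75553 = 37.24447 mL
Drug remaining = 37.24447 mL × 6938.776 mcg/mL = 258431 mcg = 258.431 mg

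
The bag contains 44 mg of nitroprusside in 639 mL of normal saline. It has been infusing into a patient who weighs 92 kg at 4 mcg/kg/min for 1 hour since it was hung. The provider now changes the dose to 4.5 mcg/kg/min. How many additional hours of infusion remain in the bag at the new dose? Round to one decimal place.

Initial rate:
Dose = 4 mcg/kg/min × 92 kg = 368 mcg/min
368 mcg/min × 60 min/hr = 22080 mcg/hr
Concentration = 44 mg ÷ 639 mL = 0.06885759 mg/mL = 68.85759 mcg/mL
Rate = 22080 mcg/hr ÷ 68.85759 mcg/mL = 320.6618 mL/hr
Volume infused so far = 320.6618 mL/hr × 1 hr = 320.6618 mL
Volume remaining = 639 − 320.6618 = 318.3382 mL
New rate:
Dose = 4.5 mcg/kg/min × 92 kg = 414 mcg/min
414 mcg/min × 60 min/hr = 24840 mcg/hr
Rate = 24840 mcg/hr ÷ 68.85759 mcg/mL = 360.7445 mL/hr
Time remaining = 318.3382 mL ÷ 360.7445 mL/hr = 0.8824477 hr

0.9 hours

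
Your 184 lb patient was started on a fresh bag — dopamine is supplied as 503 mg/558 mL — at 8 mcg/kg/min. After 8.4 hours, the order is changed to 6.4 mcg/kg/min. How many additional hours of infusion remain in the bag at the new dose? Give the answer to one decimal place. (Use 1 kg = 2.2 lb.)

5.2 hours

Initial rate:
Weight = 184 lb ÷ 2.2 lb/kg = 83.63636 kg
Dose = 8 mcg/kg/min × 83.63636 kg = 669.0909 mcg/min
669.0909 mcg/min × 60 min/hr = 40145.45 mcg/hr
Concentration = 503 mg ÷ 558 mL = 0.9014337 mg/mL = 901.4337 mcg/mL
Rate = 40145.45 mcg/hr ÷ 901.4337 mcg/mL = 44.53512 mL/hr
Volume infused so far = 44.53512 mL/hr × 8.4 hr = 374.095 mL
Volume remaining = 558 − 374.095 = 183.905 mL
New rate:
Dose = 6.4 mcg/kg/min × 83.63636 kg = 535.2727 mcg/min
535.2727 mcg/min × 60 min/hr = 32116.36 mcg/hr
Rate = 32116.36 mcg/hr ÷ 901.4337 mcg/mL = 35.62809 mL/hr
Time remaining = 183.905 mL ÷ 35.62809 mL/hr = 5.161798 hr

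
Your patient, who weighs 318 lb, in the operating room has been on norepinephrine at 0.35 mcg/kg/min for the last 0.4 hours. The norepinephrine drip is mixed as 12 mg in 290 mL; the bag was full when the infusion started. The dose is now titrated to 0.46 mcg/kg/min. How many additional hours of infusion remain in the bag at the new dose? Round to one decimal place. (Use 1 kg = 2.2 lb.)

Initial rate:
Weight = 318 lb ÷ 2.2 lb/kg = 144.5455 kg
Dose = 0.35 mcg/kg/min × 144.5455 kg = 50.59091 mcg/min
50.59091 mcg/min × 60 min/hr = 3035.455 mcg/hr
Concentration = 12 mg ÷ 290 mL = 0.04137931 mg/mL = 41.37931 mcg/mL
Rate = 3035.455 mcg/hr ÷ 41.37931 mcg/mL = 73.35682 mL/hr
Volume infused so far = 73.35682 mL/hr × 0.4 hr = 29.34273 mL
Volume remaining = 290 − 29.34273 = 260.6573 mL
New rate:
Dose = 0.46 mcg/kg/min × 144.5455 kg = 66.49091 mcg/min
66.49091 mcg/min × 60 min/hr = 3989.455 mcg/hr
Rate = 3989.455 mcg/hr ÷ 41.37931 mcg/mL = 96.41182 mL/hr
Time remaining = 260.6573 mL ÷ 96.41182 mL/hr = 2.703582 hr

2.7 hours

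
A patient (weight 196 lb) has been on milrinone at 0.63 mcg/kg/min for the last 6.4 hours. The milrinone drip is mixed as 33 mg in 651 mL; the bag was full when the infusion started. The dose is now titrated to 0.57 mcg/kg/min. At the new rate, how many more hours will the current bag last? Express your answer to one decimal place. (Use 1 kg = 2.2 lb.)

3.8 hours

Initial rate:
Weight = 196 lb ÷ 2.2 lb/kg = 89.09091 kg
Dose = 0.63 mcg/kg/min × 89.09091 kg = 56.12727 mcg/min
56.12727 mcg/min × 60 min/hr = 3367.636 mcg/hr
Concentration = 33 mg ÷ 651 mL = 0.05069124 mg/mL = 50.69124 mcg/mL
Rate = 3367.636 mcg/hr ÷ 50.69124 mcg/mL = 66.43428 mL/hr
Volume infused so far = 66.43428 mL/hr × 6.4 hr = 425.1794 mL
Volume remaining = 651 − 425.1794 = 225.8206 mL
New rate:
Dose = 0.57 mcg/kg/min × 89.09091 kg = 50.78182 mcg/min
50.78182 mcg/min × 60 min/hr = 3046.909 mcg/hr
Rate = 3046.909 mcg/hr ÷ 50.69124 mcg/mL = 60.10721 mL/hr
Time remaining = 225.8206 mL ÷ 60.10721 mL/hr = 3.756964 hr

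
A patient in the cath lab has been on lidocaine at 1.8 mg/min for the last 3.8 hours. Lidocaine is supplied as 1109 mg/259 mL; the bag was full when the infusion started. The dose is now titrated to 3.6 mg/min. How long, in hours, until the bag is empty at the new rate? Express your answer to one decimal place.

3.2 hours

Initial rate:
1.8 mg/min × 60 min/hr = 108 mg/hr
Concentration = 1109 mg ÷ 259 mL = 4.281853 mg/mL
Rate = 108 mg/hr ÷ 4.281853 mg/mL = 25.22272 mL/hr
Volume infused so far = 25.22272 mL/hr × 3.8 hr = 95.84635 mL
Volume remaining = 259 − 95.84635 = 163.1537 mL
New rate:
3.6 mg/min × 60 min/hr = 216 mg/hr
Rate = 216 mg/hr ÷ 4.281853 mg/mL = 50.44545 mL/hr
Time remaining = 163.1537 mL ÷ 50.44545 mL/hr = 3.234259 hr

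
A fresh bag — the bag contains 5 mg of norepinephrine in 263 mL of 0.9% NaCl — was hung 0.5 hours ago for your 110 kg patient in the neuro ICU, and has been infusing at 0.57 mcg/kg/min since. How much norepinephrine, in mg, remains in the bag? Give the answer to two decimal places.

3.12 mg

Dose = 0.57 mcg/kg/min × 110 kg = 62.7 mcg/min
62.7 mcg/min × 60 min/hr = 3762 mcg/hr
Concentration = 5 mg ÷ 263 mL = 0.01901141 mg/mL = 19.01141 mcg/mL
Rate = 3762 mcg/hr ÷ 19.01141 mcg/mL = 197.8812 mL/hr
Volume infused = 197.8812 mL/hr × 0.5 hr = 98.9406 mL
Volume remaining = 263 − 98.9406 = 164.0594 mL
Drug remaining = 164.0594 mL × 19.01141 mcg/mL = 3119 mcg = 3.119 mg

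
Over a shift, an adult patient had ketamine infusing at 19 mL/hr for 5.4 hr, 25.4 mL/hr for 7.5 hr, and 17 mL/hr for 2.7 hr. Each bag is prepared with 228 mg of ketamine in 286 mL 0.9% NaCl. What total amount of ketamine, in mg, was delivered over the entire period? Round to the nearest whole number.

270 mg

Concentration = 228 mg ÷ 286 mL = 0.7972028 mg/mL
Stage 1: 19 mL/hr × 5.4 hr = 102.6 mL → 102.6 mL × 0.7972028 mg/mL = 81.79301 mg
Stage 2: 25.4 mL/hr × 7.5 hr = 190.5 mL → 190.5 mL × 0.7972028 mg/mL = 151.8671 mg
Stage 3: 17 mL/hr × 2.7 hr = 45.9 mL → 45.9 mL × 0.7972028 mg/mL = 36.59161 mg
Total = 81.79301 + 151.8671 + 36.59161 = 270.2517 mg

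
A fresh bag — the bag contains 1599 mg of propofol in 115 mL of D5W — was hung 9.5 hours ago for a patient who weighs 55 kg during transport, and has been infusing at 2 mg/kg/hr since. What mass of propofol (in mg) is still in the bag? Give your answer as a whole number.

554 mg

Dose = 2 mg/kg/hr × 55 kg = 110 mg/hr
Concentration = 1599 mg ÷ 115 mL = 13.90435 mg/mL
Rate = 110 mg/hr ÷ 13.90435 mg/mL = 7.911194 mL/hr
Volume infused = 7.911194 mL/hr × 9.5 hr = 75.15635 mL
Volume remaining = 115 − 75.15635 = 39.84365 mL
Drug remaining = 39.84365 mL × 13.90435 mg/mL = 554 mg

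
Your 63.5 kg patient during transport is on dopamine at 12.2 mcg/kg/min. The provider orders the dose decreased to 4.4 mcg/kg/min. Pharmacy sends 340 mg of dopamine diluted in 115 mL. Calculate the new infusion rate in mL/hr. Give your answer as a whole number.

Dose = 4.4 mcg/kg/min × 63.5 kg = 279.4 mcg/min
279.4 mcg/min × 60 min/hr = 16764 mcg/hr
Concentration = 340 mg ÷ 115 mL = 2.956522 mg/mL = 2956.522 mcg/mL
Rate = 16764 mcg/hr ÷ 2956.522 mcg/mL = 5.670176 mL/hr

6 mL/hr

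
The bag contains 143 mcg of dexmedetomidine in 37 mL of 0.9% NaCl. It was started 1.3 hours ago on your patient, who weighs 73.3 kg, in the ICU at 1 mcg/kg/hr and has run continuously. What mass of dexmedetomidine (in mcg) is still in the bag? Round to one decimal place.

47.7 mcg

Dose = 1 mcg/kg/hr × 73.3 kg = 73.3 mcg/hr
Concentration = 143 mcg ÷ 37 mL = 3.864865 mcg/mL
Rate = 73.3 mcg/hr ÷ 3.864865 mcg/mL = 18.96573 mL/hr
Volume infused = 18.96573 mL/hr × 1.3 hr = 24.65545 mL
Volume remaining = 37 − 24.65545 = 12.34455 mL
Drug remaining = 12.34455 mL × 3.864865 mcg/mL = 47.71 mcg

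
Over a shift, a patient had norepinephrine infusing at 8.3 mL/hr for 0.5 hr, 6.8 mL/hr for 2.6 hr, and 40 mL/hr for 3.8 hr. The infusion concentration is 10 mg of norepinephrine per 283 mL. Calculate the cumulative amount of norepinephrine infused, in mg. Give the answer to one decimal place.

Concentration = 10 mg ÷ 283 mL = 0.03533569 mg/mL
Stage 1: 8.3 mL/hr × 0.5 hr = 4.15 mL → 4.15 mL × 0.03533569 mg/mL = 0.1466431 mg
Stage 2: 6.8 mL/hr × 2.6 hr = 17.68 mL → 17.68 mL × 0.03533569 mg/mL = 0.624735 mg
Stage 3: 40 mL/hr × 3.8 hr = 152 mL → 152 mL × 0.03533569 mg/mL = 5.371025 mg
Total = 0.1466431 + 0.624735 + 5.371025 = 6.142403 mg

6.1 mg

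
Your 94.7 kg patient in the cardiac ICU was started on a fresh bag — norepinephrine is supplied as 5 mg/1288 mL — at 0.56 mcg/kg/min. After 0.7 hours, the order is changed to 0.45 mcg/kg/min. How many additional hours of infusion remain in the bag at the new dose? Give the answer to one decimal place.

1.1 hours

Initial rate:
Dose = 0.56 mcg/kg/min × 94.7 kg = 53.032 mcg/min
53.032 mcg/min × 60 min/hr = 3181.92 mcg/hr
Concentration = 5 mg ÷ 1288 mL = 0.003881988 mg/mL = 3.881988 mcg/mL
Rate = 3181.92 mcg/hr ÷ 3.881988 mcg/mL = 819.6626 mL/hr
Volume infused so far = 819.6626 mL/hr × 0.7 hr = 573.7638 mL
Volume remaining = 1288 − 573.7638 = 714.2362 mL
New rate:
Dose = 0.45 mcg/kg/min × 94.7 kg = 42.615 mcg/min
42.615 mcg/min × 60 min/hr = 2556.9 mcg/hr
Rate = 2556.9 mcg/hr ÷ 3.881988 mcg/mL = 658.6574 mL/hr
Time remaining = 714.2362 mL ÷ 658.6574 mL/hr = 1.084382 hr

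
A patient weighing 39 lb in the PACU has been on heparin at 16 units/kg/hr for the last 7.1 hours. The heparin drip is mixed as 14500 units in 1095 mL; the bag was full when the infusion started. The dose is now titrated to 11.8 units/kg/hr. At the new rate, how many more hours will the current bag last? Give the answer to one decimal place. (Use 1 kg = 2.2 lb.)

Initial rate:
Weight = 39 lb ÷ 2.2 lb/kg = 17.72727 kg
Dose = 16 units/kg/hr × 17.72727 kg = 283.6364 units/hr
Concentration = 14500 units ÷ 1095 mL = 13.24201 units/mL
Rate = 283.6364 units/hr ÷ 13.24201 units/mL = 21.41944 mL/hr
Volume infused so far = 21.41944 mL/hr × 7.1 hr = 152.078 mL
Volume remaining = 1095 − 152.078 = 942.922 mL
New rate:
Dose = 11.8 units/kg/hr × 17.72727 kg = 209.1818 units/hr
Rate = 209.1818 units/hr ÷ 13.24201 units/mL = 15.79683 mL/hr
Time remaining = 942.922 mL ÷ 15.79683 mL/hr = 59.69057 hr

59.7 hours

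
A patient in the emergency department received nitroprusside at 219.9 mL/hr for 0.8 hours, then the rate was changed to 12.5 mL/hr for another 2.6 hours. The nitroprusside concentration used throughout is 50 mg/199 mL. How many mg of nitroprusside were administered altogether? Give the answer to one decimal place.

52.4 mg

Concentration = 50 mg ÷ 199 mL = 0.2512563 mg/mL
Stage 1: 219.9 mL/hr × 0.8 hr = 175.92 mL → 175.92 mL × 0.2512563 mg/mL = 44.20101 mg
Stage 2: 12.5 mL/hr × 2.6 hr = 32.5 mL → 32.5 mL × 0.2512563 mg/mL = 8.165829 mg
Total = 44.20101 + 8.165829 = 52.36683 mg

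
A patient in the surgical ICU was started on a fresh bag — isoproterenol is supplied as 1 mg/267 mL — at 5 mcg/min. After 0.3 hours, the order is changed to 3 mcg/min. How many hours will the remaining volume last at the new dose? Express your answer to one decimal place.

5.1 hours

Initial rate:
5 mcg/min × 60 min/hr = 300 mcg/hr
Concentration = 1 mg ÷ 267 mL = 0.003745318 mg/mL = 3.745318 mcg/mL
Rate = 300 mcg/hr ÷ 3.745318 mcg/mL = 80.1 mL/hr
Volume infused so far = 80.1 mL/hr × 0.3 hr = 24.03 mL
Volume remaining = 267 − 24.03 = 242.97 mL
New rate:
3 mcg/min × 60 min/hr = 180 mcg/hr
Rate = 180 mcg/hr ÷ 3.745318 mcg/mL = 48.06 mL/hr
Time remaining = 242.97 mL ÷ 48.06 mL/hr = 5.055556 hr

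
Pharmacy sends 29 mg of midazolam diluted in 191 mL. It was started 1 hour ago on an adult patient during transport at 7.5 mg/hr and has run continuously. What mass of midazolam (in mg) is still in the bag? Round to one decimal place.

21.5 mg

Concentration = 29 mg ÷ 191 mL = 0.1518325 mg/mL
Rate = 7.5 mg/hr ÷ 0.1518325 mg/mL = 49.39655 mL/hr
Volume infused = 49.39655 mL/hr × 1 hr = 49.39655 mL
Volume remaining = 191 − 49.39655 = 141.6034 mL
Drug remaining = 141.6034 mL × 0.1518325 mg/mL = 21.5 mg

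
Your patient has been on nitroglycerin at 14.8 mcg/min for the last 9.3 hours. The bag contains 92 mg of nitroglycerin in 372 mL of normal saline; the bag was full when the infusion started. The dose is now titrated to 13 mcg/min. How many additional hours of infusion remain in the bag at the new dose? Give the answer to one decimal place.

107.4 hours

Initial rate:
14.8 mcg/min × 60 min/hr = 888 mcg/hr
Concentration = 92 mg ÷ 372 mL = 0.2473118 mg/mL = 247.3118 mcg/mL
Rate = 888 mcg/hr ÷ 247.3118 mcg/mL = 3.590609 mL/hr
Volume infused so far = 3.590609 mL/hr × 9.3 hr = 33.39266 mL
Volume remaining = 372 − 33.39266 = 338.6073 mL
New rate:
13 mcg/min × 60 min/hr = 780 mcg/hr
Rate = 780 mcg/hr ÷ 247.3118 mcg/mL = 3.153913 mL/hr
Time remaining = 338.6073 mL ÷ 3.153913 mL/hr = 107.361 hr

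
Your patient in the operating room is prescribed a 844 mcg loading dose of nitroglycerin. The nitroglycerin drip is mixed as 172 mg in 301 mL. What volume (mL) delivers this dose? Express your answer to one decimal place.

1.5 mL

Concentration = 172 mg ÷ 301 mL = 0.5714286 mg/mL = 571.4286 mcg/mL
Volume = 844 mcg ÷ 571.4286 mcg/mL = 1.477 mL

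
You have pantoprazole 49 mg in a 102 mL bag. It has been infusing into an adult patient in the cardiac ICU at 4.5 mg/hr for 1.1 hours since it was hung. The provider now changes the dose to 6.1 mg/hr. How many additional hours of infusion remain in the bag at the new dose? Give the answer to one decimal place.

Initial rate:
Concentration = 49 mg ÷ 102 mL = 0.4803922 mg/mL
Rate = 4.5 mg/hr ÷ 0.4803922 mg/mL = 9.367347 mL/hr
Volume infused so far = 9.367347 mL/hr × 1.1 hr = 10.30408 mL
Volume remaining = 102 − 10.30408 = 91.69592 mL
New rate:
Rate = 6.1 mg/hr ÷ 0.4803922 mg/mL = 12.69796 mL/hr
Time remaining = 91.69592 mL ÷ 12.69796 mL/hr = 7.221311 hr

7.2 hours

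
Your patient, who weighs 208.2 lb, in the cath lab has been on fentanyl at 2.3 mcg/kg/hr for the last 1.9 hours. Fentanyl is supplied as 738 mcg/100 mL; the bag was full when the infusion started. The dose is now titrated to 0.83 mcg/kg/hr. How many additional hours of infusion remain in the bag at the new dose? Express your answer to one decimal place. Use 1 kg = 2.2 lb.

4.1 hours

Initial rate:
Weight = 208.2 lb ÷ 2.2 lb/kg = 94.63636 kg
Dose = 2.3 mcg/kg/hr × 94.63636 kg = 217.6636 mcg/hr
Concentration = 738 mcg ÷ 100 mL = 7.38 mcg/mL
Rate = 217.6636 mcg/hr ÷ 7.38 mcg/mL = 29.49372 mL/hr
Volume infused so far = 29.49372 mL/hr × 1.9 hr = 56.03806 mL
Volume remaining = 100 − 56.03806 = 43.96194 mL
New rate:
Dose = 0.83 mcg/kg/hr × 94.63636 kg = 78.54818 mcg/hr
Rate = 78.54818 mcg/hr ÷ 7.38 mcg/mL = 10.64339 mL/hr
Time remaining = 43.96194 mL ÷ 10.64339 mL/hr = 4.130447 hr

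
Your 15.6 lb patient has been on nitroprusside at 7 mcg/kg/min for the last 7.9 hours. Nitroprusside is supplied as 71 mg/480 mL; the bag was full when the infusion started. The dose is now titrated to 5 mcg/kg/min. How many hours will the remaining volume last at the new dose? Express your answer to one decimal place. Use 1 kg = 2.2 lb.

Initial rate:
Weight = 15.6 lb ÷ 2.2 lb/kg = 7.090909 kg
Dose = 7 mcg/kg/min × 7.090909 kg = 49.63636 mcg/min
49.63636 mcg/min × 60 min/hr = 2978.182 mcg/hr
Concentration = 71 mg ÷ 480 mL = 0.1479167 mg/mL = 147.9167 mcg/mL
Rate = 2978.182 mcg/hr ÷ 147.9167 mcg/mL = 20.13419 mL/hr
Volume infused so far = 20.13419 mL/hr × 7.9 hr = 159.0601 mL
Volume remaining = 480 − 159.0601 = 320.9399 mL
New rate:
Dose = 5 mcg/kg/min × 7.090909 kg = 35.45455 mcg/min
35.45455 mcg/min × 60 min/hr = 2127.273 mcg/hr
Rate = 2127.273 mcg/hr ÷ 147.9167 mcg/mL = 14.38156 mL/hr
Time remaining = 320.9399 mL ÷ 14.38156 mL/hr = 22.31607 hr

22.3 hours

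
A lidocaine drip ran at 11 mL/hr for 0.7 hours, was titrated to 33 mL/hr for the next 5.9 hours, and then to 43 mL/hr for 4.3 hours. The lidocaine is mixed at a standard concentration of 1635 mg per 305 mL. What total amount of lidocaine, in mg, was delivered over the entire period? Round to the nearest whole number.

Concentration = 1635 mg ÷ 305 mL = 5.360656 mg/mL
Stage 1: 11 mL/hr × 0.7 hr = 7.7 mL → 7.7 mL × 5.360656 mg/mL = 41.27705 mg
Stage 2: 33 mL/hr × 5.9 hr = 194.7 mL → 194.7 mL × 5.360656 mg/mL = 1043.72 mg
Stage 3: 43 mL/hr × 4.3 hr = 184.9 mL → 184.9 mL × 5.360656 mg/mL = 991.1852 mg
Total = 41.27705 + 1043.72 + 991.1852 = 2076.182 mg

2076 mg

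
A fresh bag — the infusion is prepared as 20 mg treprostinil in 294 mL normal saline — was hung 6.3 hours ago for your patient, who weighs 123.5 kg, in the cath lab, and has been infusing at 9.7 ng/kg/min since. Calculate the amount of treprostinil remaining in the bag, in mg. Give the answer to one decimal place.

19.5 mg

Dose = 9.7 ng/kg/min × 123.5 kg = 1197.95 ng/min
1197.95 ng/min × 60 min/hr = 71877 ng/hr
Concentration = 20 mg ÷ 294 mL = 0.06802721 mg/mL = 68027.21 ng/mL
Rate = 71877 ng/hr ÷ 68027.21 ng/mL = 1.056592 mL/hr
Volume infused = 1.056592 mL/hr × 6.3 hr = 6.656529 mL
Volume remaining = 294 − 6.656529 = 287.3435 mL
Drug remaining = 287.3435 mL × 68027.21 ng/mL = 19547175 ng = 19.54717 mg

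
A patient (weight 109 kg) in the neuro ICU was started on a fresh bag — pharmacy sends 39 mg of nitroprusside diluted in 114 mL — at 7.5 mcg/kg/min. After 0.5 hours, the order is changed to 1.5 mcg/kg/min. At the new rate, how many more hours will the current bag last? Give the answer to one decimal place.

1.5 hours

Initial rate:
Dose = 7.5 mcg/kg/min × 109 kg = 817.5 mcg/min
817.5 mcg/min × 60 min/hr = 49050 mcg/hr
Concentration = 39 mg ÷ 114 mL = 0.3421053 mg/mL = 342.1053 mcg/mL
Rate = 49050 mcg/hr ÷ 342.1053 mcg/mL = 143.3769 mL/hr
Volume infused so far = 143.3769 mL/hr × 0.5 hr = 71.68846 mL
Volume remaining = 114 − 71.68846 = 42.31154 mL
New rate:
Dose = 1.5 mcg/kg/min × 109 kg = 163.5 mcg/min
163.5 mcg/min × 60 min/hr = 9810 mcg/hr
Rate = 9810 mcg/hr ÷ 342.1053 mcg/mL = 28.67538 mL/hr
Time remaining = 42.31154 mL ÷ 28.67538 mL/hr = 1.475535 hr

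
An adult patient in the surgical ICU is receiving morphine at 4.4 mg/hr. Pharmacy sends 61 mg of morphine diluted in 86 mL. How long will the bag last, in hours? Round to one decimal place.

13.9 hours

Concentration = 61 mg ÷ 86 mL = 0.7093023 mg/mL
Rate = 4.4 mg/hr ÷ 0.7093023 mg/mL = 6.203279 mL/hr
Duration = 86 mL ÷ 6.203279 mL/hr = 13.86364 hr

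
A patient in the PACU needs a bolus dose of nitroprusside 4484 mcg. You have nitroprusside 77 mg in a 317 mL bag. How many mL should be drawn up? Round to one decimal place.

Concentration = 77 mg ÷ 317 mL = 0.2429022 mg/mL = 242.9022 mcg/mL
Volume = 4484 mcg ÷ 242.9022 mcg/mL = 18.4601 mL

18.5 mL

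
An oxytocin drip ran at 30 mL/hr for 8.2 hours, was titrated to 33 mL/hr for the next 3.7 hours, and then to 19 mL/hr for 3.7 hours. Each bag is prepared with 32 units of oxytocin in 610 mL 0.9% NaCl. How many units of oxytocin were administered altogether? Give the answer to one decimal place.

Concentration = 32 units ÷ 610 mL = 0.05245902 units/mL
Stage 1: 30 mL/hr × 8.2 hr = 246 mL → 246 mL × 0.05245902 units/mL = 12.90492 units
Stage 2: 33 mL/hr × 3.7 hr = 122.1 mL → 122.1 mL × 0.05245902 units/mL = 6.405246 units
Stage 3: 19 mL/hr × 3.7 hr = 70.3 mL → 70.3 mL × 0.05245902 units/mL = 3.687869 units
Total = 12.90492 + 6.405246 + 3.687869 = 22.99803 units

23.0 units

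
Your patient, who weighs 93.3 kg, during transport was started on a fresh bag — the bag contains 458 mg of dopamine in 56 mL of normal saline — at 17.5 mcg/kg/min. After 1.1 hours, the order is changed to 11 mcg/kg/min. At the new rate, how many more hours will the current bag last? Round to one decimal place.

Initial rate:
Dose = 17.5 mcg/kg/min × 93.3 kg = 1632.75 mcg/min
1632.75 mcg/min × 60 min/hr = 97965 mcg/hr
Concentration = 458 mg ÷ 56 mL = 8.178571 mg/mL = 8178.571 mcg/mL
Rate = 97965 mcg/hr ÷ 8178.571 mcg/mL = 11.97825 mL/hr
Volume infused so far = 11.97825 mL/hr × 1.1 hr = 13.17608 mL
Volume remaining = 56 − 13.17608 = 42.82392 mL
New rate:
Dose = 11 mcg/kg/min × 93.3 kg = 1026.3 mcg/min
1026.3 mcg/min × 60 min/hr = 61578 mcg/hr
Rate = 61578 mcg/hr ÷ 8178.571 mcg/mL = 7.529188 mL/hr
Time remaining = 42.82392 mL ÷ 7.529188 mL/hr = 5.687721 hr

5.7 hours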